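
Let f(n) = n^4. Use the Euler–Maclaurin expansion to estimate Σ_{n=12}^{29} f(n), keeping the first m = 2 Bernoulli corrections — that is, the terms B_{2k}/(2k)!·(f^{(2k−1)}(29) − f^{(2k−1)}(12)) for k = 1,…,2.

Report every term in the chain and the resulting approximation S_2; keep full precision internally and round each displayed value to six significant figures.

S_2 ≈ 4.42402e+06

The integral term ∫_12^29 x^4 dx = 4.05246e+06.
Endpoint term: (f(12) + f(29))/2 = (20736.0 + 707281)/2 = 364008.
Running total after boundary: 4.41647e+06.
Correction k=1: B_{2}/2! · (f^{(1)}(29) − f^{(1)}(12)) = 1/12 · (97556.0 − 6912.00) = 7553.67.
Running total after k=1: 4.42403e+06.
Correction k=2: B_{4}/4! · (f^{(3)}(29) − f^{(3)}(12)) = −1/720 · (696.000 − 288.000) = -0.566667.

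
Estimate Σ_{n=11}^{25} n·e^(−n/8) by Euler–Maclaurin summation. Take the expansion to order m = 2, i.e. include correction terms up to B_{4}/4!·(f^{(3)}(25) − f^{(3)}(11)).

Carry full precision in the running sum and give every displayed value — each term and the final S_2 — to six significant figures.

Integral: ∫_11^25 x·e^(−x/8) dx = 26.8323.
½[f(11) + f(25)] = ½[2.78124 + 1.09842] = 1.93983.
Integral + boundary = 28.7721.
Order-1 term: 1/12 · (-0.0933660 − (-0.0948148)) = 0.000120739.
Running total after k=1: 28.7722.
Order-2 term: −1/720 · (-8.58143e-05 − 0.00641976) = 9.03551e-06.

S_2 ≈ 28.7722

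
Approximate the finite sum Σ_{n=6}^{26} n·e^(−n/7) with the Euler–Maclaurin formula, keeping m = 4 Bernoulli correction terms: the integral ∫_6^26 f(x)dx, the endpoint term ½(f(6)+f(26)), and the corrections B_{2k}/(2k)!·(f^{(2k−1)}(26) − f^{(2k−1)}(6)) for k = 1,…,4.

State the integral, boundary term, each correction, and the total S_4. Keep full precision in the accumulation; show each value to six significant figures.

∫_6^26 x·e^(−x/7) dx evaluates to 32.9878.
½[f(6) + f(26)] = ½[2.54624 + 0.633694] = 1.58997.
Running total after boundary: 34.5778.
Correction k=1: B_{2}/2! · (f^{(1)}(26) − f^{(1)}(6)) = 1/12 · (-0.0661549 − 0.0606247) = -0.0105650.
Partial sum through k=1: 34.5672.
Correction k=2: B_{4}/4! · (f^{(3)}(26) − f^{(3)}(6)) = −1/720 · (-0.000355289 − 0.0185586) = 2.62693e-05.
Partial sum through k=2: 34.5672.
Correction k=3: B_{6}/6! · (f^{(5)}(26) − f^{(5)}(6)) = 1/30240 · (1.30514e-05 − 0.000732243) = -2.37828e-08.
Partial sum through k=3: 34.5672.
Correction k=4: B_{8}/8! · (f^{(7)}(26) − f^{(7)}(6)) = −1/1209600 · (6.80687e-07 − 2.21580e-05) = 1.77557e-11.

S_4 ≈ 34.5672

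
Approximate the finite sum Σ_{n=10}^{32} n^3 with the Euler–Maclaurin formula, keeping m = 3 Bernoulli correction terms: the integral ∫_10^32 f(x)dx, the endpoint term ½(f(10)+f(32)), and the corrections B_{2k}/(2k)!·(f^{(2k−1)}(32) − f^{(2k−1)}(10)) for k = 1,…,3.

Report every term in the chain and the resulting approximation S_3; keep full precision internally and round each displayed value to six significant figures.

S_3 ≈ 276759

∫_10^32 x^3 dx evaluates to 259644.
Endpoint term: (f(10) + f(32))/2 = (1000.00 + 32768.0)/2 = 16884.0.
Integral + boundary = 276528.
Correction k=1: B_{2}/2! · (f^{(1)}(32) − f^{(1)}(10)) = 1/12 · (3072.00 − 300.000) = 231.000.
Running total after k=1: 276759.
Correction k=2: B_{4}/4! · (f^{(3)}(32) − f^{(3)}(10)) = −1/720 · (6.00000 − 6.00000) = 0.00000.
Running total after k=2: 276759.
Correction k=3: B_{6}/6! · (f^{(5)}(32) − f^{(5)}(10)) = 1/30240 · (0.00000 − 0.00000) = 0.00000.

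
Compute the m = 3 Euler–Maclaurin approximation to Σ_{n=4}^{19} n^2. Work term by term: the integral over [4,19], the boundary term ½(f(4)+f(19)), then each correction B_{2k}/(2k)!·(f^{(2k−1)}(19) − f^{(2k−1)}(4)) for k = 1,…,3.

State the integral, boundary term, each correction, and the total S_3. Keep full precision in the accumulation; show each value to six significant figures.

Integral: ∫_4^19 x^2 dx = 2265.00.
½[f(4) + f(19)] = ½[16.0000 + 361.000] = 188.500.
Running total after boundary: 2453.50.
Correction k=1: B_{2}/2! · (f^{(1)}(19) − f^{(1)}(4)) = 1/12 · (38.0000 − 8.00000) = 2.50000.
After k=1: 2456.00.
Correction k=2: B_{4}/4! · (f^{(3)}(19) − f^{(3)}(4)) = −1/720 · (0.00000 − 0.00000) = 0.00000.
After k=2: 2456.00.
Correction k=3: B_{6}/6! · (f^{(5)}(19) − f^{(5)}(4)) = 1/30240 · (0.00000 − 0.00000) = 0.00000.

S_3 ≈ 2456.00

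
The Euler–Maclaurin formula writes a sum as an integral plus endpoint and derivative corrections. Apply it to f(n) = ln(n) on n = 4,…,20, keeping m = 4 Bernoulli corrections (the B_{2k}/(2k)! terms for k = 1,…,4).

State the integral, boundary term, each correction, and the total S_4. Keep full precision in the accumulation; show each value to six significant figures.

S_4 ≈ 40.5439

∫_4^20 ln(x) dx evaluates to 38.3695.
½[f(4) + f(20)] = ½[1.38629 + 2.99573] = 2.19101.
Integral + boundary = 40.5605.
Correction k=1: B_{2}/2! · (f^{(1)}(20) − f^{(1)}(4)) = 1/12 · (0.0500000 − 0.250000) = -0.0166667.
Running total after k=1: 40.5438.
Correction k=2: B_{4}/4! · (f^{(3)}(20) − f^{(3)}(4)) = −1/720 · (0.000250000 − 0.0312500) = 4.30556e-05.
Running total after k=2: 40.5439.
Correction k=3: B_{6}/6! · (f^{(5)}(20) − f^{(5)}(4)) = 1/30240 · (7.50000e-06 − 0.0234375) = -7.74802e-07.
Running total after k=3: 40.5439.
Correction k=4: B_{8}/8! · (f^{(7)}(20) − f^{(7)}(4)) = −1/1209600 · (5.62500e-07 − 0.0439453) = 3.63300e-08.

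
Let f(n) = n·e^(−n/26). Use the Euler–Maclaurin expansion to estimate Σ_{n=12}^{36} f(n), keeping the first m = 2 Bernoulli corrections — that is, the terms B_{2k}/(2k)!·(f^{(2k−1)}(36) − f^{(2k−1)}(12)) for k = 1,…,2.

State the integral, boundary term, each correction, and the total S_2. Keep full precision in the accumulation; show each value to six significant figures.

Integral: ∫_12^36 x·e^(−x/26) dx = 219.072.
½[f(12) + f(36)] = ½[7.56376 + 9.01512] = 8.28944.
Running total after boundary: 227.362.
k=1: B_{2}/(2)! × [f^{(1)}(36) − f^{(1)}(12)] = 1/12 × (-0.0963154 − 0.339399) = -0.0363096.
After k=1: 227.325.
k=2: B_{4}/(4)! × [f^{(3)}(36) − f^{(3)}(12)] = −1/720 × (0.000598409 − 0.00236690) = 2.45624e-06.

S_2 ≈ 227.325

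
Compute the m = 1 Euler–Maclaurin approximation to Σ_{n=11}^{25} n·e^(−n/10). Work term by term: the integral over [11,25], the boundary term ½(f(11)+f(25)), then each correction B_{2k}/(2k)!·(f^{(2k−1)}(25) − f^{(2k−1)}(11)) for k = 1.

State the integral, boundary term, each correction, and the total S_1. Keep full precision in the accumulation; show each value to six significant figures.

∫_11^25 x·e^(−x/10) dx evaluates to 41.1732.
½[f(11) + f(25)] = ½[3.66158 + 2.05212] = 2.85685.
Running total after boundary: 44.0300.
Correction k=1: B_{2}/2! · (f^{(1)}(25) − f^{(1)}(11)) = 1/12 · (-0.123127 − (-0.0332871)) = -0.00748670.

S_1 ≈ 44.0225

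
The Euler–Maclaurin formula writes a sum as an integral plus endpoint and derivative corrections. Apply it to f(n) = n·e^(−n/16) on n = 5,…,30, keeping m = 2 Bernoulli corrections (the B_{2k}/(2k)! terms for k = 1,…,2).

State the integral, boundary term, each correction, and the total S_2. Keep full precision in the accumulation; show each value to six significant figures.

∫_5^30 x·e^(−x/16) dx evaluates to 132.954.
½[f(5) + f(30)] = ½[3.65808 + 4.60065] = 4.12936.
Running total after boundary: 137.083.
k=1: B_{2}/(2)! × [f^{(1)}(30) − f^{(1)}(5)] = 1/12 × (-0.134186 − 0.502986) = -0.0530976.
Partial sum through k=1: 137.030.
k=2: B_{4}/(4)! × [f^{(3)}(30) − f^{(3)}(5)] = −1/720 × (0.000673923 − 0.00768054) = 9.73141e-06.

S_2 ≈ 137.030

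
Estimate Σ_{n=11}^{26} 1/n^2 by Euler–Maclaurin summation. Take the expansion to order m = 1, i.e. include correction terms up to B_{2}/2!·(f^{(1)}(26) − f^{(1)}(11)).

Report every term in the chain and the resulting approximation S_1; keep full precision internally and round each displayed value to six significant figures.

S_1 ≈ 0.0574352

The integral term ∫_11^26 1/x^2 dx = 0.0524476.
Endpoint term: (f(11) + f(26))/2 = (0.00826446 + 0.00147929)/2 = 0.00487188.
So far: 0.0573194.
Correction k=1: B_{2}/2! · (f^{(1)}(26) − f^{(1)}(11)) = 1/12 · (-0.000113792 − (-0.00150263)) = 0.000115737.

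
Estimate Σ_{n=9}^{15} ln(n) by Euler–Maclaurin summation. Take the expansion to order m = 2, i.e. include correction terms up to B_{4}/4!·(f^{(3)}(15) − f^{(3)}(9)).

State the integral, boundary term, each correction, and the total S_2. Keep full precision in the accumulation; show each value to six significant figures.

The integral term ∫_9^15 ln(x) dx = 14.8457.
Endpoint term: (f(9) + f(15))/2 = (2.19722 + 2.70805)/2 = 2.45264.
So far: 17.2984.
Correction k=1: B_{2}/2! · (f^{(1)}(15) − f^{(1)}(9)) = 1/12 · (0.0666667 − 0.111111) = -0.00370370.
Partial sum through k=1: 17.2947.
Correction k=2: B_{4}/4! · (f^{(3)}(15) − f^{(3)}(9)) = −1/720 · (0.000592593 − 0.00274348) = 2.98735e-06.

S_2 ≈ 17.2947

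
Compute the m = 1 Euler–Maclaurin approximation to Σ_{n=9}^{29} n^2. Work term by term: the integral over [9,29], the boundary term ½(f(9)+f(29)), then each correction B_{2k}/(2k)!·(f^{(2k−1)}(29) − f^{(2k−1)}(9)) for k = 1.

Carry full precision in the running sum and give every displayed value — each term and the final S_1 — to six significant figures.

∫_9^29 x^2 dx evaluates to 7886.67.
½[f(9) + f(29)] = ½[81.0000 + 841.000] = 461.000.
Running total after boundary: 8347.67.
Correction k=1: B_{2}/2! · (f^{(1)}(29) − f^{(1)}(9)) = 1/12 · (58.0000 − 18.0000) = 3.33333.

S_1 ≈ 8351.00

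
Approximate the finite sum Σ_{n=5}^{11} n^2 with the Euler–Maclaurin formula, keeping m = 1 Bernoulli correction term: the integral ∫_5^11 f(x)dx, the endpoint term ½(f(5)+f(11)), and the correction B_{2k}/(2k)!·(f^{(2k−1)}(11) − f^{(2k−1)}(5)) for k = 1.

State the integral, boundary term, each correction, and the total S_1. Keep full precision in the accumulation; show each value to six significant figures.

The integral term ∫_5^11 x^2 dx = 402.000.
½[f(5) + f(11)] = ½[25.0000 + 121.000] = 73.0000.
Running total after boundary: 475.000.
Order-1 term: 1/12 · (22.0000 − 10.0000) = 1.00000.

S_1 ≈ 476.000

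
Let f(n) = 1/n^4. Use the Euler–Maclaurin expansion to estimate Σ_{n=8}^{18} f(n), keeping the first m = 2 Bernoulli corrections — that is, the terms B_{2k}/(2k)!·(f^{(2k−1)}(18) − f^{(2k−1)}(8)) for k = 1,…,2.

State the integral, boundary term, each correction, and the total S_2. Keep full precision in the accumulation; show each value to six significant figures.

The integral term ∫_8^18 1/x^4 dx = 0.000593886.
½[f(8) + f(18)] = ½[0.000244141 + 9.52599e-06] = 0.000126833.
So far: 0.000720719.
k=1: B_{2}/(2)! × [f^{(1)}(18) − f^{(1)}(8)] = 1/12 × (-2.11689e-06 − (-0.000122070)) = 9.99612e-06.
Partial sum through k=1: 0.000730715.
k=2: B_{4}/(4)! × [f^{(3)}(18) − f^{(3)}(8)] = −1/720 × (-1.96008e-07 − (-5.72205e-05)) = -7.92006e-08.

S_2 ≈ 0.000730636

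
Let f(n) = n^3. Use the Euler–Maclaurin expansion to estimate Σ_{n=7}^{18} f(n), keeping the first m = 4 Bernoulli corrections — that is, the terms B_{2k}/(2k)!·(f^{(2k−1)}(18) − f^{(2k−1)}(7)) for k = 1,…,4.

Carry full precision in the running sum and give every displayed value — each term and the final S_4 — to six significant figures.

S_4 ≈ 28800.0

The integral term ∫_7^18 x^3 dx = 25643.8.
½[f(7) + f(18)] = ½[343.000 + 5832.00] = 3087.50.
So far: 28731.2.
Correction k=1: B_{2}/2! · (f^{(1)}(18) − f^{(1)}(7)) = 1/12 · (972.000 − 147.000) = 68.7500.
Running total after k=1: 28800.0.
Correction k=2: B_{4}/4! · (f^{(3)}(18) − f^{(3)}(7)) = −1/720 · (6.00000 − 6.00000) = 0.00000.
Running total after k=2: 28800.0.
Correction k=3: B_{6}/6! · (f^{(5)}(18) − f^{(5)}(7)) = 1/30240 · (0.00000 − 0.00000) = 0.00000.
Running total after k=3: 28800.0.
Correction k=4: B_{8}/8! · (f^{(7)}(18) − f^{(7)}(7)) = −1/1209600 · (0.00000 − 0.00000) = 0.00000.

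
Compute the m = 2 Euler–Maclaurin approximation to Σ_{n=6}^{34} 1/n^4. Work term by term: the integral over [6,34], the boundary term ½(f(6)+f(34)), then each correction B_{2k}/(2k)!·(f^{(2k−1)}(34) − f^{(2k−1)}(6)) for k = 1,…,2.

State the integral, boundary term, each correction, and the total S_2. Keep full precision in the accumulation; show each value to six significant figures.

S_2 ≈ 0.00196317

∫_6^34 1/x^4 dx evaluates to 0.00153473.
Boundary: ½(f(6) + f(34)) = ½(0.000771605 + 7.48315e-07) = 0.000386177.
So far: 0.00192091.
Correction k=1: B_{2}/2! · (f^{(1)}(34) − f^{(1)}(6)) = 1/12 · (-8.80370e-08 − (-0.000514403)) = 4.28596e-05.
Partial sum through k=1: 0.00196377.
Correction k=2: B_{4}/4! · (f^{(3)}(34) − f^{(3)}(6)) = −1/720 · (-2.28470e-09 − (-0.000428669)) = -5.95371e-07.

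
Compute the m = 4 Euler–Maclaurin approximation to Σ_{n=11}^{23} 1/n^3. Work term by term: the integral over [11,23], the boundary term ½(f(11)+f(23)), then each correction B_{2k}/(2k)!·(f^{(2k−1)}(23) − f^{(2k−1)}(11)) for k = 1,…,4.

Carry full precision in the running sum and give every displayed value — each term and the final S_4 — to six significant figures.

S_4 ≈ 0.00361994

∫_11^23 1/x^3 dx evaluates to 0.00318705.
½[f(11) + f(23)] = ½[0.000751315 + 8.21895e-05] = 0.000416752.
So far: 0.00360380.
k=1: B_{2}/(2)! × [f^{(1)}(23) − f^{(1)}(11)] = 1/12 × (-1.07204e-05 − (-0.000204904)) = 1.61820e-05.
Partial sum through k=1: 0.00361999.
k=2: B_{4}/(4)! × [f^{(3)}(23) − f^{(3)}(11)] = −1/720 × (-4.05307e-07 − (-3.38684e-05)) = -4.64766e-08.
Partial sum through k=2: 0.00361994.
k=3: B_{6}/(6)! × [f^{(5)}(23) − f^{(5)}(11)] = 1/30240 × (-3.21794e-08 − (-1.17560e-05)) = 3.87692e-10.
Partial sum through k=3: 0.00361994.
k=4: B_{8}/(8)! × [f^{(7)}(23) − f^{(7)}(11)] = −1/1209600 × (-4.37980e-09 − (-6.99530e-06)) = -5.77953e-12.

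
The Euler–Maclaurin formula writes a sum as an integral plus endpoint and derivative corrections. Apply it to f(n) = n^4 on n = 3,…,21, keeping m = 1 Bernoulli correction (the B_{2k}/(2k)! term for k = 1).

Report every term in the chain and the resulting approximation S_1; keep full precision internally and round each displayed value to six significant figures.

S_1 ≈ 917131

∫_3^21 x^4 dx evaluates to 816772.
Boundary: ½(f(3) + f(21)) = ½(81.0000 + 194481) = 97281.0.
Integral + boundary = 914053.
k=1: B_{2}/(2)! × [f^{(1)}(21) − f^{(1)}(3)] = 1/12 × (37044.0 − 108.000) = 3078.00.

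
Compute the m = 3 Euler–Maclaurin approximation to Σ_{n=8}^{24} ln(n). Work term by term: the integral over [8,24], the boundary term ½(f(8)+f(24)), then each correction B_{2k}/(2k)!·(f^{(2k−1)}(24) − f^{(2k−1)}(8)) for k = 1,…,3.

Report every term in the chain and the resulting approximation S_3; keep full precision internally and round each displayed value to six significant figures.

The integral term ∫_8^24 ln(x) dx = 43.6378.
½[f(8) + f(24)] = ½[2.07944 + 3.17805] = 2.62875.
Integral + boundary = 46.2665.
Order-1 term: 1/12 · (0.0416667 − 0.125000) = -0.00694444.
Partial sum through k=1: 46.2596.
Order-2 term: −1/720 · (0.000144676 − 0.00390625) = 5.22441e-06.
Partial sum through k=2: 46.2596.
Order-3 term: 1/30240 · (3.01408e-06 − 0.000732422) = -2.41206e-08.

S_3 ≈ 46.2596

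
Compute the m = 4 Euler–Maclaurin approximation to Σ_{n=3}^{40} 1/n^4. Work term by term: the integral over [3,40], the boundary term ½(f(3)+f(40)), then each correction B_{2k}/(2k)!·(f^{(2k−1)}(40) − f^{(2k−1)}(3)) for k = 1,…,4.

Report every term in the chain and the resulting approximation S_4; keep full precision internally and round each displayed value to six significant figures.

S_4 ≈ 0.0198175

The integral term ∫_3^40 1/x^4 dx = 0.0123405.
½[f(3) + f(40)] = ½[0.0123457 + 3.90625e-07] = 0.00617303.
Integral + boundary = 0.0185135.
k=1: B_{2}/(2)! × [f^{(1)}(40) − f^{(1)}(3)] = 1/12 × (-3.90625e-08 − (-0.0164609)) = 0.00137174.
After k=1: 0.0198852.
k=2: B_{4}/(4)! × [f^{(3)}(40) − f^{(3)}(3)] = −1/720 × (-7.32422e-10 − (-0.0548697)) = -7.62079e-05.
After k=2: 0.0198090.
k=3: B_{6}/(6)! × [f^{(5)}(40) − f^{(5)}(3)] = 1/30240 × (-2.56348e-11 − (-0.341411)) = 1.12901e-05.
After k=3: 0.0198203.
k=4: B_{8}/(8)! × [f^{(7)}(40) − f^{(7)}(3)] = −1/1209600 × (-1.44196e-12 − (-3.41411)) = -2.82251e-06.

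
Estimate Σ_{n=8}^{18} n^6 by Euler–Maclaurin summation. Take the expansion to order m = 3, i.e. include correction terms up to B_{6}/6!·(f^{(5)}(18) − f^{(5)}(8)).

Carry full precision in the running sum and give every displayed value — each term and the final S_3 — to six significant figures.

S_3 ≈ 1.05225e+08

The integral term ∫_8^18 x^6 dx = 8.71604e+07.
Endpoint term: (f(8) + f(18))/2 = (262144 + 3.40122e+07)/2 = 1.71372e+07.
So far: 1.04298e+08.
Order-1 term: 1/12 · (1.13374e+07 − 196608) = 928400.
Running total after k=1: 1.05226e+08.
Order-2 term: −1/720 · (699840 − 61440.0) = -886.667.
Running total after k=2: 1.05225e+08.
Order-3 term: 1/30240 · (12960.0 − 5760.00) = 0.238095.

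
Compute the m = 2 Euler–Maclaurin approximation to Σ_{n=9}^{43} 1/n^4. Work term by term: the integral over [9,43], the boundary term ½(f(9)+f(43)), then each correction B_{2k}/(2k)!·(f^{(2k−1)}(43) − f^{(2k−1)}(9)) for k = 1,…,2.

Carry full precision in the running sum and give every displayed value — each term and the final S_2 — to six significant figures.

S_2 ≈ 0.000535017

∫_9^43 1/x^4 dx evaluates to 0.000453055.
Endpoint term: (f(9) + f(43))/2 = (0.000152416 + 2.92500e-07)/2 = 7.63541e-05.
Running total after boundary: 0.000529409.
Correction k=1: B_{2}/2! · (f^{(1)}(43) − f^{(1)}(9)) = 1/12 · (-2.72093e-08 − (-6.77404e-05)) = 5.64276e-06.
Running total after k=1: 0.000535052.
Correction k=2: B_{4}/4! · (f^{(3)}(43) − f^{(3)}(9)) = −1/720 · (-4.41471e-10 − (-2.50890e-05)) = -3.48452e-08.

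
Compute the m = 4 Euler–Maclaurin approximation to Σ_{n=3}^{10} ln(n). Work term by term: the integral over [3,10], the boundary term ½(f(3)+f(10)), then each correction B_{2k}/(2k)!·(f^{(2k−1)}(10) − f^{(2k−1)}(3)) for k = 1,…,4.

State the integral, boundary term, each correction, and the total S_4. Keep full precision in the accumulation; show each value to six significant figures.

∫_3^10 ln(x) dx evaluates to 12.7300.
Boundary: ½(f(3) + f(10)) = ½(1.09861 + 2.30259) = 1.70060.
So far: 14.4306.
k=1: B_{2}/(2)! × [f^{(1)}(10) − f^{(1)}(3)] = 1/12 × (0.100000 − 0.333333) = -0.0194444.
Running total after k=1: 14.4112.
k=2: B_{4}/(4)! × [f^{(3)}(10) − f^{(3)}(3)] = −1/720 × (0.00200000 − 0.0740741) = 0.000100103.
Running total after k=2: 14.4113.
k=3: B_{6}/(6)! × [f^{(5)}(10) − f^{(5)}(3)] = 1/30240 × (0.000240000 − 0.0987654) = -3.25812e-06.
Running total after k=3: 14.4113.
k=4: B_{8}/(8)! × [f^{(7)}(10) − f^{(7)}(3)] = −1/1209600 × (7.20000e-05 − 0.329218) = 2.72112e-07.

S_4 ≈ 14.4113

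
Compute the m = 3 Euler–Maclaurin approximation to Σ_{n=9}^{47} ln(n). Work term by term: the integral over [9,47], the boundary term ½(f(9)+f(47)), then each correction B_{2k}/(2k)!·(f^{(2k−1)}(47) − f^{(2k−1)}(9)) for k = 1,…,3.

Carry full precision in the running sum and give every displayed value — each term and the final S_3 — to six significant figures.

The integral term ∫_9^47 ln(x) dx = 123.182.
½[f(9) + f(47)] = ½[2.19722 + 3.85015] = 3.02369.
Integral + boundary = 126.206.
Correction k=1: B_{2}/2! · (f^{(1)}(47) − f^{(1)}(9)) = 1/12 · (0.0212766 − 0.111111) = -0.00748621.
After k=1: 126.198.
Correction k=2: B_{4}/4! · (f^{(3)}(47) − f^{(3)}(9)) = −1/720 · (1.92636e-05 − 0.00274348) = 3.78364e-06.
After k=2: 126.198.
Correction k=3: B_{6}/6! · (f^{(5)}(47) − f^{(5)}(9)) = 1/30240 · (1.04646e-07 − 0.000406442) = -1.34371e-08.

S_3 ≈ 126.198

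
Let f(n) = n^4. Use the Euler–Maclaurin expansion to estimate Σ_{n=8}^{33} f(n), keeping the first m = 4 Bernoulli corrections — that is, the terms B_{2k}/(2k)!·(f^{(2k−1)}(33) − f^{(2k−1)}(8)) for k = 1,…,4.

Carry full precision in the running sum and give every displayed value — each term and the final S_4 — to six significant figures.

Integral: ∫_8^33 x^4 dx = 7.82052e+06.
½[f(8) + f(33)] = ½[4096.00 + 1.18592e+06] = 595008.
Integral + boundary = 8.41553e+06.
Correction k=1: B_{2}/2! · (f^{(1)}(33) − f^{(1)}(8)) = 1/12 · (143748 − 2048.00) = 11808.3.
After k=1: 8.42734e+06.
Correction k=2: B_{4}/4! · (f^{(3)}(33) − f^{(3)}(8)) = −1/720 · (792.000 − 192.000) = -0.833333.
After k=2: 8.42734e+06.
Correction k=3: B_{6}/6! · (f^{(5)}(33) − f^{(5)}(8)) = 1/30240 · (0.00000 − 0.00000) = 0.00000.
After k=3: 8.42734e+06.
Correction k=4: B_{8}/8! · (f^{(7)}(33) − f^{(7)}(8)) = −1/1209600 · (0.00000 − 0.00000) = 0.00000.

S_4 ≈ 8.42734e+06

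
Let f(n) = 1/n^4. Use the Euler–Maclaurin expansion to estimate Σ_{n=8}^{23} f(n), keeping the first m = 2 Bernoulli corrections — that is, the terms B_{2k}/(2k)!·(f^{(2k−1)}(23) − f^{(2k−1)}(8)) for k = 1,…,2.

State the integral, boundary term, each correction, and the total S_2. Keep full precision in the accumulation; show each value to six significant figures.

The integral term ∫_8^23 1/x^4 dx = 0.000623645.
Endpoint term: (f(8) + f(23))/2 = (0.000244141 + 3.57346e-06)/2 = 0.000123857.
Running total after boundary: 0.000747502.
Order-1 term: 1/12 · (-6.21471e-07 − (-0.000122070)) = 1.01207e-05.
Partial sum through k=1: 0.000757623.
Order-2 term: −1/720 · (-3.52441e-08 − (-5.72205e-05)) = -7.94239e-08.

S_2 ≈ 0.000757544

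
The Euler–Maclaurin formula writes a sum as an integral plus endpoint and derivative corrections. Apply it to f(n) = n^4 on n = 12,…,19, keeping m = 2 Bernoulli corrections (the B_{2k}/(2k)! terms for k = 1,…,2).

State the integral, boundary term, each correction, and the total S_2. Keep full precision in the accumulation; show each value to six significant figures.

S_2 ≈ 522692

The integral term ∫_12^19 x^4 dx = 445453.
Endpoint term: (f(12) + f(19))/2 = (20736.0 + 130321)/2 = 75528.5.
So far: 520982.
Order-1 term: 1/12 · (27436.0 − 6912.00) = 1710.33.
Running total after k=1: 522692.
Order-2 term: −1/720 · (456.000 − 288.000) = -0.233333.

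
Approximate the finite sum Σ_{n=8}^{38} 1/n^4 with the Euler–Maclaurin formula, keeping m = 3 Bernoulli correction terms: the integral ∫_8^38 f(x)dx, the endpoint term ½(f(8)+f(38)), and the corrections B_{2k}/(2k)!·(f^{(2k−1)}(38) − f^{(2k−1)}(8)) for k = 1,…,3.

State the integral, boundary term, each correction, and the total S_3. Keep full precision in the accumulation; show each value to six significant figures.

S_3 ≈ 0.000777368

∫_8^38 1/x^4 dx evaluates to 0.000644967.
½[f(8) + f(38)] = ½[0.000244141 + 4.79585e-07] = 0.000122310.
Running total after boundary: 0.000767277.
k=1: B_{2}/(2)! × [f^{(1)}(38) − f^{(1)}(8)] = 1/12 × (-5.04826e-08 − (-0.000122070)) = 1.01683e-05.
After k=1: 0.000777445.
k=2: B_{4}/(4)! × [f^{(3)}(38) − f^{(3)}(8)] = −1/720 × (-1.04881e-09 − (-5.72205e-05)) = -7.94714e-08.
After k=2: 0.000777366.
k=3: B_{6}/(6)! × [f^{(5)}(38) − f^{(5)}(8)] = 1/30240 × (-4.06740e-11 − (-5.00679e-05)) = 1.65568e-09.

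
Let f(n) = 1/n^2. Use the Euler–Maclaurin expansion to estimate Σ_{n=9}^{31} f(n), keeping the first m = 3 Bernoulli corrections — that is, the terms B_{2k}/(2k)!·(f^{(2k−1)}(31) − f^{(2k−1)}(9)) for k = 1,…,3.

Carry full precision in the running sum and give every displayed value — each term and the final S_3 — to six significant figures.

∫_9^31 1/x^2 dx evaluates to 0.0788530.
Boundary: ½(f(9) + f(31)) = ½(0.0123457 + 0.00104058) = 0.00669313.
Running total after boundary: 0.0855462.
k=1: B_{2}/(2)! × [f^{(1)}(31) − f^{(1)}(9)] = 1/12 × (-6.71344e-05 − (-0.00274348)) = 0.000223029.
Running total after k=1: 0.0857692.
k=2: B_{4}/(4)! × [f^{(3)}(31) − f^{(3)}(9)] = −1/720 × (-8.38306e-07 − (-0.000406442)) = -5.63339e-07.
Running total after k=2: 0.0857686.
k=3: B_{6}/(6)! × [f^{(5)}(31) − f^{(5)}(9)] = 1/30240 × (-2.61698e-08 − (-0.000150534)) = 4.97711e-09.

S_3 ≈ 0.0857686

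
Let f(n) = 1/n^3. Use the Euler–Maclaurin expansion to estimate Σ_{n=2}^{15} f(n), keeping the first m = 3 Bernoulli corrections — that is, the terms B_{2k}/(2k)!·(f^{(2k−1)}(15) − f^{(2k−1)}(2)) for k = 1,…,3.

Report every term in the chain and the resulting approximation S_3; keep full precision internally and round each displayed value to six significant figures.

∫_2^15 1/x^3 dx evaluates to 0.122778.
Endpoint term: (f(2) + f(15))/2 = (0.125000 + 0.000296296)/2 = 0.0626481.
Integral + boundary = 0.185426.
k=1: B_{2}/(2)! × [f^{(1)}(15) − f^{(1)}(2)] = 1/12 × (-5.92593e-05 − (-0.187500)) = 0.0156201.
Partial sum through k=1: 0.201046.
k=2: B_{4}/(4)! × [f^{(3)}(15) − f^{(3)}(2)] = −1/720 × (-5.26749e-06 − (-0.937500)) = -0.00130208.
Partial sum through k=2: 0.199744.
k=3: B_{6}/(6)! × [f^{(5)}(15) − f^{(5)}(2)] = 1/30240 × (-9.83265e-07 − (-9.84375)) = 0.000325521.

S_3 ≈ 0.200069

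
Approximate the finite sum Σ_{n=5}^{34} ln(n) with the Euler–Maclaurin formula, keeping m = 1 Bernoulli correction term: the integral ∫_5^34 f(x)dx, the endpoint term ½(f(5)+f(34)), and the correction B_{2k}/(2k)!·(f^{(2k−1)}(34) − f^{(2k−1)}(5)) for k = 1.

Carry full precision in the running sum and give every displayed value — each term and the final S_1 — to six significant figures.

∫_5^34 ln(x) dx evaluates to 82.8491.
Endpoint term: (f(5) + f(34))/2 = (1.60944 + 3.52636)/2 = 2.56790.
Integral + boundary = 85.4170.
k=1: B_{2}/(2)! × [f^{(1)}(34) − f^{(1)}(5)] = 1/12 × (0.0294118 − 0.200000) = -0.0142157.

S_1 ≈ 85.4028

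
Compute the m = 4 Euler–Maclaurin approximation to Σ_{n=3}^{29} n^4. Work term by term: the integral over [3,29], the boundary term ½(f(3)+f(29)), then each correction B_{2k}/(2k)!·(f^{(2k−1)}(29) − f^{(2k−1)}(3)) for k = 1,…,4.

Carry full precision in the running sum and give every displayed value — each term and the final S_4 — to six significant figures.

Integral: ∫_3^29 x^4 dx = 4.10218e+06.
Boundary: ½(f(3) + f(29)) = ½(81.0000 + 707281) = 353681.
So far: 4.45586e+06.
k=1: B_{2}/(2)! × [f^{(1)}(29) − f^{(1)}(3)] = 1/12 × (97556.0 − 108.000) = 8120.67.
Running total after k=1: 4.46398e+06.
k=2: B_{4}/(4)! × [f^{(3)}(29) − f^{(3)}(3)] = −1/720 × (696.000 − 72.0000) = -0.866667.
Running total after k=2: 4.46398e+06.
k=3: B_{6}/(6)! × [f^{(5)}(29) − f^{(5)}(3)] = 1/30240 × (0.00000 − 0.00000) = 0.00000.
Running total after k=3: 4.46398e+06.
k=4: B_{8}/(8)! × [f^{(7)}(29) − f^{(7)}(3)] = −1/1209600 × (0.00000 − 0.00000) = 0.00000.

S_4 ≈ 4.46398e+06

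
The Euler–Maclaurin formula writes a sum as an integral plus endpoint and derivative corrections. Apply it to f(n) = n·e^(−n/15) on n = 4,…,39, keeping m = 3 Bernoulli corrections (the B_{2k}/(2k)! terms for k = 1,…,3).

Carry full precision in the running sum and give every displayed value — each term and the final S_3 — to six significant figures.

∫_4^39 x·e^(−x/15) dx evaluates to 158.128.
Endpoint term: (f(4) + f(39))/2 = (3.06371 + 2.89667)/2 = 2.98019.
So far: 161.108.
Correction k=1: B_{2}/2! · (f^{(1)}(39) − f^{(1)}(4)) = 1/12 · (-0.118838 − 0.561681) = -0.0567099.
After k=1: 161.051.
Correction k=2: B_{4}/4! · (f^{(3)}(39) − f^{(3)}(4)) = −1/720 · (0.000132042 − 0.00930461) = 1.27397e-05.
After k=2: 161.051.
Correction k=3: B_{6}/6! · (f^{(5)}(39) − f^{(5)}(4)) = 1/30240 · (3.52112e-06 − 7.16127e-05) = -2.25171e-09.

S_3 ≈ 161.051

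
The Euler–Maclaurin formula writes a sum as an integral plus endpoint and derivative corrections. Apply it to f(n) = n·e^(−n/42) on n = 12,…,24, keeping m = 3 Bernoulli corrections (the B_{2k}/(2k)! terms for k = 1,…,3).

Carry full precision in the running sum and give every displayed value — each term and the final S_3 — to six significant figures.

Integral: ∫_12^24 x·e^(−x/42) dx = 138.952.
Boundary: ½(f(12) + f(24)) = ½(9.01773 + 13.5532) = 11.2855.
Integral + boundary = 150.237.
k=1: B_{2}/(2)! × [f^{(1)}(24) − f^{(1)}(12)] = 1/12 × (0.242022 − 0.536769) = -0.0245623.
Running total after k=1: 150.213.
k=2: B_{4}/(4)! × [f^{(3)}(24) − f^{(3)}(12)] = −1/720 × (0.000777471 − 0.00115631) = 5.26160e-07.
Running total after k=2: 150.213.
k=3: B_{6}/(6)! × [f^{(5)}(24) − f^{(5)}(12)] = 1/30240 × (8.03708e-07 − 1.13850e-06) = -1.10713e-11.

S_3 ≈ 150.213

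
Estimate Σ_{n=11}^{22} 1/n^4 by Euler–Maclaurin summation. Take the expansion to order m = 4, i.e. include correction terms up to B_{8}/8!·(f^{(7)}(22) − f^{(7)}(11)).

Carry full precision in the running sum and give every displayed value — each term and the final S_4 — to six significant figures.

The integral term ∫_11^22 1/x^4 dx = 0.000219133.
½[f(11) + f(22)] = ½[6.83013e-05 + 4.26883e-06] = 3.62851e-05.
Running total after boundary: 0.000255419.
k=1: B_{2}/(2)! × [f^{(1)}(22) − f^{(1)}(11)] = 1/12 × (-7.76152e-07 − (-2.48369e-05)) = 2.00506e-06.
After k=1: 0.000257424.
k=2: B_{4}/(4)! × [f^{(3)}(22) − f^{(3)}(11)] = −1/720 × (-4.81086e-08 − (-6.15790e-06)) = -8.48582e-09.
After k=2: 0.000257415.
k=3: B_{6}/(6)! × [f^{(5)}(22) − f^{(5)}(11)] = 1/30240 × (-5.56628e-09 − (-2.84994e-06)) = 9.40598e-11.
After k=3: 0.000257415.
k=4: B_{8}/(8)! × [f^{(7)}(22) − f^{(7)}(11)] = −1/1209600 × (-1.03505e-09 − (-2.11979e-06)) = -1.75161e-12.

S_4 ≈ 0.000257415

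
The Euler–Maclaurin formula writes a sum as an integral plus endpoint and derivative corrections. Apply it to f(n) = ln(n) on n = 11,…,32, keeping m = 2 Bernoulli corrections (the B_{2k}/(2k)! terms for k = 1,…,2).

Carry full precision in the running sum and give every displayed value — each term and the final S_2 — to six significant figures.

S_2 ≈ 66.4535

The integral term ∫_11^32 ln(x) dx = 63.5267.
½[f(11) + f(32)] = ½[2.39790 + 3.46574] = 2.93182.
Integral + boundary = 66.4585.
k=1: B_{2}/(2)! × [f^{(1)}(32) − f^{(1)}(11)] = 1/12 × (0.0312500 − 0.0909091) = -0.00497159.
Partial sum through k=1: 66.4535.
k=2: B_{4}/(4)! × [f^{(3)}(32) − f^{(3)}(11)] = −1/720 × (6.10352e-05 − 0.00150263) = 2.00221e-06.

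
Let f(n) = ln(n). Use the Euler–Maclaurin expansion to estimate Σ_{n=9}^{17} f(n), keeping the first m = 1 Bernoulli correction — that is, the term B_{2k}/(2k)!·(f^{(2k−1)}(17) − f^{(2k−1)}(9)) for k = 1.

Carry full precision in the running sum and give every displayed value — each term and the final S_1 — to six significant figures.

S_1 ≈ 22.9005

Integral: ∫_9^17 ln(x) dx = 20.3896.
Boundary: ½(f(9) + f(17)) = ½(2.19722 + 2.83321) = 2.51522.
Integral + boundary = 22.9048.
k=1: B_{2}/(2)! × [f^{(1)}(17) − f^{(1)}(9)] = 1/12 × (0.0588235 − 0.111111) = -0.00435730.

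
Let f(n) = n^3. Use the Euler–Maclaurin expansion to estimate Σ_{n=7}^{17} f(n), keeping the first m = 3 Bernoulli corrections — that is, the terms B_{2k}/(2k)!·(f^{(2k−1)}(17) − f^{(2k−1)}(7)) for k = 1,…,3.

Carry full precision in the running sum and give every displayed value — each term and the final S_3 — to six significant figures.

S_3 ≈ 22968.0

∫_7^17 x^3 dx evaluates to 20280.0.
Boundary: ½(f(7) + f(17)) = ½(343.000 + 4913.00) = 2628.00.
So far: 22908.0.
Correction k=1: B_{2}/2! · (f^{(1)}(17) − f^{(1)}(7)) = 1/12 · (867.000 − 147.000) = 60.0000.
After k=1: 22968.0.
Correction k=2: B_{4}/4! · (f^{(3)}(17) − f^{(3)}(7)) = −1/720 · (6.00000 − 6.00000) = 0.00000.
After k=2: 22968.0.
Correction k=3: B_{6}/6! · (f^{(5)}(17) − f^{(5)}(7)) = 1/30240 · (0.00000 − 0.00000) = 0.00000.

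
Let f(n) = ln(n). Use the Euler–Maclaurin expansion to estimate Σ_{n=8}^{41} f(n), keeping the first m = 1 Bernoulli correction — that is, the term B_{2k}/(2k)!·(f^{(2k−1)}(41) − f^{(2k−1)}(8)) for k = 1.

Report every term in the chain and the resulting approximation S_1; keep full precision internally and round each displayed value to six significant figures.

∫_8^41 ln(x) dx evaluates to 102.621.
Boundary: ½(f(8) + f(41)) = ½(2.07944 + 3.71357) = 2.89651.
Integral + boundary = 105.517.
k=1: B_{2}/(2)! × [f^{(1)}(41) − f^{(1)}(8)] = 1/12 × (0.0243902 − 0.125000) = -0.00838415.

S_1 ≈ 105.509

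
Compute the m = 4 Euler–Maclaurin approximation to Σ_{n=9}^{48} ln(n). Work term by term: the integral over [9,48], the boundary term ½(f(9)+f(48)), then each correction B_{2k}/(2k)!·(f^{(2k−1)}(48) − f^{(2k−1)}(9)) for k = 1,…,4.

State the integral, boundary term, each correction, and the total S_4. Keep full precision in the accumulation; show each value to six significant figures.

The integral term ∫_9^48 ln(x) dx = 127.043.
Boundary: ½(f(9) + f(48)) = ½(2.19722 + 3.87120) = 3.03421.
Running total after boundary: 130.077.
Order-1 term: 1/12 · (0.0208333 − 0.111111) = -0.00752315.
Running total after k=1: 130.069.
Order-2 term: −1/720 · (1.80845e-05 − 0.00274348) = 3.78528e-06.
Running total after k=2: 130.069.
Order-3 term: 1/30240 · (9.41901e-08 − 0.000406442) = -1.34374e-08.
Running total after k=3: 130.069.
Order-4 term: −1/1209600 · (1.22643e-09 − 0.000150534) = 1.24448e-10.

S_4 ≈ 130.069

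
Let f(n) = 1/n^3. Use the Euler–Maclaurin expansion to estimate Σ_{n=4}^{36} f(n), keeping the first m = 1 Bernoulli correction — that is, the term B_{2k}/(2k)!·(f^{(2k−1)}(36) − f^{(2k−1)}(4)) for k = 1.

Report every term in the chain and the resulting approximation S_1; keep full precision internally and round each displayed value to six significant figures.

∫_4^36 1/x^3 dx evaluates to 0.0308642.
Endpoint term: (f(4) + f(36))/2 = (0.0156250 + 2.14335e-05)/2 = 0.00782322.
So far: 0.0386874.
k=1: B_{2}/(2)! × [f^{(1)}(36) − f^{(1)}(4)] = 1/12 × (-1.78612e-06 − (-0.0117188)) = 0.000976414.

S_1 ≈ 0.0396638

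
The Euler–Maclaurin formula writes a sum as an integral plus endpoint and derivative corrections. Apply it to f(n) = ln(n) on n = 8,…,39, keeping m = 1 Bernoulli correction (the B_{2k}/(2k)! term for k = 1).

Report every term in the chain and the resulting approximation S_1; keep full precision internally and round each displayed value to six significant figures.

The integral term ∫_8^39 ln(x) dx = 95.2434.
½[f(8) + f(39)] = ½[2.07944 + 3.66356] = 2.87150.
So far: 98.1149.
Order-1 term: 1/12 · (0.0256410 − 0.125000) = -0.00827991.

S_1 ≈ 98.1066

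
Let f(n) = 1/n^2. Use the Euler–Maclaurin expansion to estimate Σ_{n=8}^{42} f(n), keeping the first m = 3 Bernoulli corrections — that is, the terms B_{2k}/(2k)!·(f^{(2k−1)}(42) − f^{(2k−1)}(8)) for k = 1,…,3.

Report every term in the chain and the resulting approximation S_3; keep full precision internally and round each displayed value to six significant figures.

∫_8^42 1/x^2 dx evaluates to 0.101190.
½[f(8) + f(42)] = ½[0.0156250 + 0.000566893] = 0.00809595.
Running total after boundary: 0.109286.
Correction k=1: B_{2}/2! · (f^{(1)}(42) − f^{(1)}(8)) = 1/12 · (-2.69949e-05 − (-0.00390625)) = 0.000323271.
After k=1: 0.109610.
Correction k=2: B_{4}/4! · (f^{(3)}(42) − f^{(3)}(8)) = −1/720 · (-1.83639e-07 − (-0.000732422)) = -1.01700e-06.
After k=2: 0.109609.
Correction k=3: B_{6}/6! · (f^{(5)}(42) − f^{(5)}(8)) = 1/30240 · (-3.12311e-09 − (-0.000343323)) = 1.13532e-08.

S_3 ≈ 0.109609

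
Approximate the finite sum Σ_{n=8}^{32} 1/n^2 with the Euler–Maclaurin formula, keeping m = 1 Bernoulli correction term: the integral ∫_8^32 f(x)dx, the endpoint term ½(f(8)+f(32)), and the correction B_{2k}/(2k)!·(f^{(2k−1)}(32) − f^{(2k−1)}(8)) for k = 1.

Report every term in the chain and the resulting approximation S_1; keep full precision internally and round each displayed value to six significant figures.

The integral term ∫_8^32 1/x^2 dx = 0.0937500.
½[f(8) + f(32)] = ½[0.0156250 + 0.000976562] = 0.00830078.
Running total after boundary: 0.102051.
Order-1 term: 1/12 · (-6.10352e-05 − (-0.00390625)) = 0.000320435.

S_1 ≈ 0.102371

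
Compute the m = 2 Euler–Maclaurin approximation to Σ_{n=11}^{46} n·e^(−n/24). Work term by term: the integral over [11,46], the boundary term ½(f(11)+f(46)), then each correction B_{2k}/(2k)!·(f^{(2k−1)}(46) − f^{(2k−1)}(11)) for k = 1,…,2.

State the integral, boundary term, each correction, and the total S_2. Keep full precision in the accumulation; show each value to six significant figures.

∫_11^46 x·e^(−x/24) dx evaluates to 284.041.
Endpoint term: (f(11) + f(46))/2 = (6.95570 + 6.76644)/2 = 6.86107.
Integral + boundary = 290.902.
k=1: B_{2}/(2)! × [f^{(1)}(46) − f^{(1)}(11)] = 1/12 × (-0.134838 − 0.342516) = -0.0397795.
After k=1: 290.862.
k=2: B_{4}/(4)! × [f^{(3)}(46) − f^{(3)}(11)] = −1/720 × (0.000276657 − 0.00279026) = 3.49111e-06.

S_2 ≈ 290.862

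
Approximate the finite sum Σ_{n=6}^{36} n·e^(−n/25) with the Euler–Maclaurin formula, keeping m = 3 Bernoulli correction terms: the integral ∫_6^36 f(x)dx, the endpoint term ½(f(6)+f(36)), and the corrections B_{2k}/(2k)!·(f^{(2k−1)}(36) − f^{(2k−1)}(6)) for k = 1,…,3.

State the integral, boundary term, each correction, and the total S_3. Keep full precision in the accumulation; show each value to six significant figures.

∫_6^36 x·e^(−x/25) dx evaluates to 248.322.
Endpoint term: (f(6) + f(36))/2 = (4.71977 + 8.52940)/2 = 6.62458.
Running total after boundary: 254.946.
k=1: B_{2}/(2)! × [f^{(1)}(36) − f^{(1)}(6)] = 1/12 × (-0.104248 − 0.597837) = -0.0585071.
After k=1: 254.888.
k=2: B_{4}/(4)! × [f^{(3)}(36) − f^{(3)}(6)] = −1/720 × (0.000591372 − 0.00347375) = 4.00330e-06.
After k=2: 254.888.
k=3: B_{6}/(6)! × [f^{(5)}(36) − f^{(5)}(6)] = 1/30240 × (2.15926e-06 − 9.58553e-06) = -2.45578e-10.

S_3 ≈ 254.888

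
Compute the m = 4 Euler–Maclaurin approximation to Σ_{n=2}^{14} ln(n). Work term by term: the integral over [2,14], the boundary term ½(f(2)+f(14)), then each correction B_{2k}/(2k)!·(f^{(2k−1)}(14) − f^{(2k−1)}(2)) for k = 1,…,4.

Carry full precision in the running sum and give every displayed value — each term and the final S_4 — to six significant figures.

S_4 ≈ 25.1912

∫_2^14 ln(x) dx evaluates to 23.5605.
Boundary: ½(f(2) + f(14)) = ½(0.693147 + 2.63906) = 1.66610.
So far: 25.2266.
k=1: B_{2}/(2)! × [f^{(1)}(14) − f^{(1)}(2)] = 1/12 × (0.0714286 − 0.500000) = -0.0357143.
After k=1: 25.1909.
k=2: B_{4}/(4)! × [f^{(3)}(14) − f^{(3)}(2)] = −1/720 × (0.000728863 − 0.250000) = 0.000346210.
After k=2: 25.1912.
k=3: B_{6}/(6)! × [f^{(5)}(14) − f^{(5)}(2)] = 1/30240 × (4.46243e-05 − 0.750000) = -2.48001e-05.
After k=3: 25.1912.
k=4: B_{8}/(8)! × [f^{(7)}(14) − f^{(7)}(2)] = −1/1209600 × (6.83024e-06 − 5.62500) = 4.65029e-06.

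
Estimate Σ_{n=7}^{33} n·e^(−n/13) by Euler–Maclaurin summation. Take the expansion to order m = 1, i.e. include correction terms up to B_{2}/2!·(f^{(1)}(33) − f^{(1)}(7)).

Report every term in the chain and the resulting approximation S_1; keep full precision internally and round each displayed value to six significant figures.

Integral: ∫_7^33 x·e^(−x/13) dx = 104.513.
Endpoint term: (f(7) + f(33))/2 = (4.08552 + 2.60660)/2 = 3.34606.
So far: 107.859.
Order-1 term: 1/12 · (-0.121520 − 0.269375) = -0.0325745.

S_1 ≈ 107.827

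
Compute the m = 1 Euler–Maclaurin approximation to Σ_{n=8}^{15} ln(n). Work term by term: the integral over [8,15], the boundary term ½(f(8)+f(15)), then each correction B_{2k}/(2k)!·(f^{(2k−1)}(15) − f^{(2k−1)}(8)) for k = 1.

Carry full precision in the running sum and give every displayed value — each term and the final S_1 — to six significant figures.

Integral: ∫_8^15 ln(x) dx = 16.9852.
Boundary: ½(f(8) + f(15)) = ½(2.07944 + 2.70805) = 2.39375.
So far: 19.3790.
Correction k=1: B_{2}/2! · (f^{(1)}(15) − f^{(1)}(8)) = 1/12 · (0.0666667 − 0.125000) = -0.00486111.

S_1 ≈ 19.3741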